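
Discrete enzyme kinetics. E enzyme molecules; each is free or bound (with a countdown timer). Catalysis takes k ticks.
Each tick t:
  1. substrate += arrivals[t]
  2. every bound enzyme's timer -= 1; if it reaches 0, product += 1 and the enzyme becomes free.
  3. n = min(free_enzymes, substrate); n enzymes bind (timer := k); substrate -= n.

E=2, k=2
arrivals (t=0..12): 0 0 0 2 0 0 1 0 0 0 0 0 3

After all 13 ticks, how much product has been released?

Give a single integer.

t=0: arr=0 -> substrate=0 bound=0 product=0
t=1: arr=0 -> substrate=0 bound=0 product=0
t=2: arr=0 -> substrate=0 bound=0 product=0
t=3: arr=2 -> substrate=0 bound=2 product=0
t=4: arr=0 -> substrate=0 bound=2 product=0
t=5: arr=0 -> substrate=0 bound=0 product=2
t=6: arr=1 -> substrate=0 bound=1 product=2
t=7: arr=0 -> substrate=0 bound=1 product=2
t=8: arr=0 -> substrate=0 bound=0 product=3
t=9: arr=0 -> substrate=0 bound=0 product=3
t=10: arr=0 -> substrate=0 bound=0 product=3
t=11: arr=0 -> substrate=0 bound=0 product=3
t=12: arr=3 -> substrate=1 bound=2 product=3

Answer: 3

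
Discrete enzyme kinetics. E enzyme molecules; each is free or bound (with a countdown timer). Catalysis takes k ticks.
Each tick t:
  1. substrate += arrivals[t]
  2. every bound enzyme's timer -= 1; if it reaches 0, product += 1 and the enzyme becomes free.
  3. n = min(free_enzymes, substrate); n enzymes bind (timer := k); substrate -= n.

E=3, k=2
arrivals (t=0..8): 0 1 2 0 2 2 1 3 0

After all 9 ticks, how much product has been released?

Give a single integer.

Answer: 8

Derivation:
t=0: arr=0 -> substrate=0 bound=0 product=0
t=1: arr=1 -> substrate=0 bound=1 product=0
t=2: arr=2 -> substrate=0 bound=3 product=0
t=3: arr=0 -> substrate=0 bound=2 product=1
t=4: arr=2 -> substrate=0 bound=2 product=3
t=5: arr=2 -> substrate=1 bound=3 product=3
t=6: arr=1 -> substrate=0 bound=3 product=5
t=7: arr=3 -> substrate=2 bound=3 product=6
t=8: arr=0 -> substrate=0 bound=3 product=8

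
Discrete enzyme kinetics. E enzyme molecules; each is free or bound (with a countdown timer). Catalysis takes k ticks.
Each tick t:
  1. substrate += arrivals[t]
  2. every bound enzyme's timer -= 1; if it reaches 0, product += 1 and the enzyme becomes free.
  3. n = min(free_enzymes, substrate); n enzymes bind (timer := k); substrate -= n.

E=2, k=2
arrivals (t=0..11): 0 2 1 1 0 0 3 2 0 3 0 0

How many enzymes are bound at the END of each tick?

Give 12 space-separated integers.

Answer: 0 2 2 2 2 0 2 2 2 2 2 2

Derivation:
t=0: arr=0 -> substrate=0 bound=0 product=0
t=1: arr=2 -> substrate=0 bound=2 product=0
t=2: arr=1 -> substrate=1 bound=2 product=0
t=3: arr=1 -> substrate=0 bound=2 product=2
t=4: arr=0 -> substrate=0 bound=2 product=2
t=5: arr=0 -> substrate=0 bound=0 product=4
t=6: arr=3 -> substrate=1 bound=2 product=4
t=7: arr=2 -> substrate=3 bound=2 product=4
t=8: arr=0 -> substrate=1 bound=2 product=6
t=9: arr=3 -> substrate=4 bound=2 product=6
t=10: arr=0 -> substrate=2 bound=2 product=8
t=11: arr=0 -> substrate=2 bound=2 product=8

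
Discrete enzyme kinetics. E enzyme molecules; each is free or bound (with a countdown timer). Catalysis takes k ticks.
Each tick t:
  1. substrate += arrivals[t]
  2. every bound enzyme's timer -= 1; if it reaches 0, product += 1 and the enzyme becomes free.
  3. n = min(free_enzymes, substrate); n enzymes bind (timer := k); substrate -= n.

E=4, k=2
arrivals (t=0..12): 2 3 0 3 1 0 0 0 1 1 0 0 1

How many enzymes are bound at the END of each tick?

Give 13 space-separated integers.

Answer: 2 4 3 4 4 1 0 0 1 2 1 0 1

Derivation:
t=0: arr=2 -> substrate=0 bound=2 product=0
t=1: arr=3 -> substrate=1 bound=4 product=0
t=2: arr=0 -> substrate=0 bound=3 product=2
t=3: arr=3 -> substrate=0 bound=4 product=4
t=4: arr=1 -> substrate=0 bound=4 product=5
t=5: arr=0 -> substrate=0 bound=1 product=8
t=6: arr=0 -> substrate=0 bound=0 product=9
t=7: arr=0 -> substrate=0 bound=0 product=9
t=8: arr=1 -> substrate=0 bound=1 product=9
t=9: arr=1 -> substrate=0 bound=2 product=9
t=10: arr=0 -> substrate=0 bound=1 product=10
t=11: arr=0 -> substrate=0 bound=0 product=11
t=12: arr=1 -> substrate=0 bound=1 product=11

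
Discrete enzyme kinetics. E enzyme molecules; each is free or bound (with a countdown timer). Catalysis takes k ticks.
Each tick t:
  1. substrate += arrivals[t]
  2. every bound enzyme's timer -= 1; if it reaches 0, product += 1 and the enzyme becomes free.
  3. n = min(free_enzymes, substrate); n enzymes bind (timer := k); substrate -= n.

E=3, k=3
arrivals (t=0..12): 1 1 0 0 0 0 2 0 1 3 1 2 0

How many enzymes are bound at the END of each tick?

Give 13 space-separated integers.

Answer: 1 2 2 1 0 0 2 2 3 3 3 3 3

Derivation:
t=0: arr=1 -> substrate=0 bound=1 product=0
t=1: arr=1 -> substrate=0 bound=2 product=0
t=2: arr=0 -> substrate=0 bound=2 product=0
t=3: arr=0 -> substrate=0 bound=1 product=1
t=4: arr=0 -> substrate=0 bound=0 product=2
t=5: arr=0 -> substrate=0 bound=0 product=2
t=6: arr=2 -> substrate=0 bound=2 product=2
t=7: arr=0 -> substrate=0 bound=2 product=2
t=8: arr=1 -> substrate=0 bound=3 product=2
t=9: arr=3 -> substrate=1 bound=3 product=4
t=10: arr=1 -> substrate=2 bound=3 product=4
t=11: arr=2 -> substrate=3 bound=3 product=5
t=12: arr=0 -> substrate=1 bound=3 product=7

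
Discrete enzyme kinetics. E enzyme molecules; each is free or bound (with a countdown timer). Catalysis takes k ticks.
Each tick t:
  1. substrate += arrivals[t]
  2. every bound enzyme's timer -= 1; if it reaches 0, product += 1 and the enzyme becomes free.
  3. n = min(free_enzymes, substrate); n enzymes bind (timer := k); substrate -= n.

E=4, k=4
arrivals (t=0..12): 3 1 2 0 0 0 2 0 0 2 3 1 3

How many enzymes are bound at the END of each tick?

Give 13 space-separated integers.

Answer: 3 4 4 4 3 2 4 4 2 4 4 4 4

Derivation:
t=0: arr=3 -> substrate=0 bound=3 product=0
t=1: arr=1 -> substrate=0 bound=4 product=0
t=2: arr=2 -> substrate=2 bound=4 product=0
t=3: arr=0 -> substrate=2 bound=4 product=0
t=4: arr=0 -> substrate=0 bound=3 product=3
t=5: arr=0 -> substrate=0 bound=2 product=4
t=6: arr=2 -> substrate=0 bound=4 product=4
t=7: arr=0 -> substrate=0 bound=4 product=4
t=8: arr=0 -> substrate=0 bound=2 product=6
t=9: arr=2 -> substrate=0 bound=4 product=6
t=10: arr=3 -> substrate=1 bound=4 product=8
t=11: arr=1 -> substrate=2 bound=4 product=8
t=12: arr=3 -> substrate=5 bound=4 product=8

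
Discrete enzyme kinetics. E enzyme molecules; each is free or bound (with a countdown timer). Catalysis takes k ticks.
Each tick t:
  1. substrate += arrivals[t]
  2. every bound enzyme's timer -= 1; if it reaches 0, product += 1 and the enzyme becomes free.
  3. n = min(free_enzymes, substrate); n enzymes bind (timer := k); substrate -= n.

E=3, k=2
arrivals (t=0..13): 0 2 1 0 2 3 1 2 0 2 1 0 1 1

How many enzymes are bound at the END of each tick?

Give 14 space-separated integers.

Answer: 0 2 3 1 2 3 3 3 3 3 3 2 1 2

Derivation:
t=0: arr=0 -> substrate=0 bound=0 product=0
t=1: arr=2 -> substrate=0 bound=2 product=0
t=2: arr=1 -> substrate=0 bound=3 product=0
t=3: arr=0 -> substrate=0 bound=1 product=2
t=4: arr=2 -> substrate=0 bound=2 product=3
t=5: arr=3 -> substrate=2 bound=3 product=3
t=6: arr=1 -> substrate=1 bound=3 product=5
t=7: arr=2 -> substrate=2 bound=3 product=6
t=8: arr=0 -> substrate=0 bound=3 product=8
t=9: arr=2 -> substrate=1 bound=3 product=9
t=10: arr=1 -> substrate=0 bound=3 product=11
t=11: arr=0 -> substrate=0 bound=2 product=12
t=12: arr=1 -> substrate=0 bound=1 product=14
t=13: arr=1 -> substrate=0 bound=2 product=14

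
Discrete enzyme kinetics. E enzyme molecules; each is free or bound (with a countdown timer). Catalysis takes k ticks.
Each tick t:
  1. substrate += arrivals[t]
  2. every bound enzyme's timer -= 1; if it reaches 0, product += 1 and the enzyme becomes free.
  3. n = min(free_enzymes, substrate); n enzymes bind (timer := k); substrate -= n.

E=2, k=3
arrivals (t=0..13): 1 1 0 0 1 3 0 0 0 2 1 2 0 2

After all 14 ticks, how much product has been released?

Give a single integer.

Answer: 7

Derivation:
t=0: arr=1 -> substrate=0 bound=1 product=0
t=1: arr=1 -> substrate=0 bound=2 product=0
t=2: arr=0 -> substrate=0 bound=2 product=0
t=3: arr=0 -> substrate=0 bound=1 product=1
t=4: arr=1 -> substrate=0 bound=1 product=2
t=5: arr=3 -> substrate=2 bound=2 product=2
t=6: arr=0 -> substrate=2 bound=2 product=2
t=7: arr=0 -> substrate=1 bound=2 product=3
t=8: arr=0 -> substrate=0 bound=2 product=4
t=9: arr=2 -> substrate=2 bound=2 product=4
t=10: arr=1 -> substrate=2 bound=2 product=5
t=11: arr=2 -> substrate=3 bound=2 product=6
t=12: arr=0 -> substrate=3 bound=2 product=6
t=13: arr=2 -> substrate=4 bound=2 product=7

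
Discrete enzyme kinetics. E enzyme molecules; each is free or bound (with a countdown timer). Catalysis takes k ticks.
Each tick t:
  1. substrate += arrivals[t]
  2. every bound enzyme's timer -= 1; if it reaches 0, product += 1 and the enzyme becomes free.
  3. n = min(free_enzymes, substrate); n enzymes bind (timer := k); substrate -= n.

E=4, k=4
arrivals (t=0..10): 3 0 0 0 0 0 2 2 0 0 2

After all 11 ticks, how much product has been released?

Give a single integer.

Answer: 5

Derivation:
t=0: arr=3 -> substrate=0 bound=3 product=0
t=1: arr=0 -> substrate=0 bound=3 product=0
t=2: arr=0 -> substrate=0 bound=3 product=0
t=3: arr=0 -> substrate=0 bound=3 product=0
t=4: arr=0 -> substrate=0 bound=0 product=3
t=5: arr=0 -> substrate=0 bound=0 product=3
t=6: arr=2 -> substrate=0 bound=2 product=3
t=7: arr=2 -> substrate=0 bound=4 product=3
t=8: arr=0 -> substrate=0 bound=4 product=3
t=9: arr=0 -> substrate=0 bound=4 product=3
t=10: arr=2 -> substrate=0 bound=4 product=5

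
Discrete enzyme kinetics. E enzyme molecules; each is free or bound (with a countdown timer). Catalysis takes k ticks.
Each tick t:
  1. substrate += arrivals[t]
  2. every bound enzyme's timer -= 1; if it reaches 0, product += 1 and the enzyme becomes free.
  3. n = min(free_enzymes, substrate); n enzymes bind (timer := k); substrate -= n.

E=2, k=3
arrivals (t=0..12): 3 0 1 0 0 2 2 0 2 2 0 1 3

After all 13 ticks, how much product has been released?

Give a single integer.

t=0: arr=3 -> substrate=1 bound=2 product=0
t=1: arr=0 -> substrate=1 bound=2 product=0
t=2: arr=1 -> substrate=2 bound=2 product=0
t=3: arr=0 -> substrate=0 bound=2 product=2
t=4: arr=0 -> substrate=0 bound=2 product=2
t=5: arr=2 -> substrate=2 bound=2 product=2
t=6: arr=2 -> substrate=2 bound=2 product=4
t=7: arr=0 -> substrate=2 bound=2 product=4
t=8: arr=2 -> substrate=4 bound=2 product=4
t=9: arr=2 -> substrate=4 bound=2 product=6
t=10: arr=0 -> substrate=4 bound=2 product=6
t=11: arr=1 -> substrate=5 bound=2 product=6
t=12: arr=3 -> substrate=6 bound=2 product=8

Answer: 8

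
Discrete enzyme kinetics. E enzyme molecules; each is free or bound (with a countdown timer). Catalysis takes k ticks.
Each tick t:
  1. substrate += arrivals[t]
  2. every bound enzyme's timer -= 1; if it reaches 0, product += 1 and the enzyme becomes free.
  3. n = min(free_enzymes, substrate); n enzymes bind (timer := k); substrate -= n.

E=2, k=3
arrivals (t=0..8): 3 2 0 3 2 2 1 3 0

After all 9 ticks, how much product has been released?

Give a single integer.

t=0: arr=3 -> substrate=1 bound=2 product=0
t=1: arr=2 -> substrate=3 bound=2 product=0
t=2: arr=0 -> substrate=3 bound=2 product=0
t=3: arr=3 -> substrate=4 bound=2 product=2
t=4: arr=2 -> substrate=6 bound=2 product=2
t=5: arr=2 -> substrate=8 bound=2 product=2
t=6: arr=1 -> substrate=7 bound=2 product=4
t=7: arr=3 -> substrate=10 bound=2 product=4
t=8: arr=0 -> substrate=10 bound=2 product=4

Answer: 4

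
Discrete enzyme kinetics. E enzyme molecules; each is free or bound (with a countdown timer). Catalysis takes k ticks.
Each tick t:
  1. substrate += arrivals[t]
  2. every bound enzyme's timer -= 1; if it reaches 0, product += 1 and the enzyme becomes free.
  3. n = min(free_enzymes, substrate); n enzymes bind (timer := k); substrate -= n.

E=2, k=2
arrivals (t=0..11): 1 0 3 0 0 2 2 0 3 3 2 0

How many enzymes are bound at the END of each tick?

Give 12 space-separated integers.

t=0: arr=1 -> substrate=0 bound=1 product=0
t=1: arr=0 -> substrate=0 bound=1 product=0
t=2: arr=3 -> substrate=1 bound=2 product=1
t=3: arr=0 -> substrate=1 bound=2 product=1
t=4: arr=0 -> substrate=0 bound=1 product=3
t=5: arr=2 -> substrate=1 bound=2 product=3
t=6: arr=2 -> substrate=2 bound=2 product=4
t=7: arr=0 -> substrate=1 bound=2 product=5
t=8: arr=3 -> substrate=3 bound=2 product=6
t=9: arr=3 -> substrate=5 bound=2 product=7
t=10: arr=2 -> substrate=6 bound=2 product=8
t=11: arr=0 -> substrate=5 bound=2 product=9

Answer: 1 1 2 2 1 2 2 2 2 2 2 2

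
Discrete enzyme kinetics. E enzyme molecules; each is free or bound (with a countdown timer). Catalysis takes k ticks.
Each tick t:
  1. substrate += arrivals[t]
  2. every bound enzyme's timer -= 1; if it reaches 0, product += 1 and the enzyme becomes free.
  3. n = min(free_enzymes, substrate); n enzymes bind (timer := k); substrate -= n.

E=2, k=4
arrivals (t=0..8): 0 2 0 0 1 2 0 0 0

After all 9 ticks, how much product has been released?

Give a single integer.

t=0: arr=0 -> substrate=0 bound=0 product=0
t=1: arr=2 -> substrate=0 bound=2 product=0
t=2: arr=0 -> substrate=0 bound=2 product=0
t=3: arr=0 -> substrate=0 bound=2 product=0
t=4: arr=1 -> substrate=1 bound=2 product=0
t=5: arr=2 -> substrate=1 bound=2 product=2
t=6: arr=0 -> substrate=1 bound=2 product=2
t=7: arr=0 -> substrate=1 bound=2 product=2
t=8: arr=0 -> substrate=1 bound=2 product=2

Answer: 2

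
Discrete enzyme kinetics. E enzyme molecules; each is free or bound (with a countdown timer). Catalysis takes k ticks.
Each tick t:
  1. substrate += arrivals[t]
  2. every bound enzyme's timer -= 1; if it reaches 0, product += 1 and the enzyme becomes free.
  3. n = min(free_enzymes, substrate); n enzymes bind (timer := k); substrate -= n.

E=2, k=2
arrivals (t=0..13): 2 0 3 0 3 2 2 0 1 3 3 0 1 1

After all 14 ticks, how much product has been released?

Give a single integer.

t=0: arr=2 -> substrate=0 bound=2 product=0
t=1: arr=0 -> substrate=0 bound=2 product=0
t=2: arr=3 -> substrate=1 bound=2 product=2
t=3: arr=0 -> substrate=1 bound=2 product=2
t=4: arr=3 -> substrate=2 bound=2 product=4
t=5: arr=2 -> substrate=4 bound=2 product=4
t=6: arr=2 -> substrate=4 bound=2 product=6
t=7: arr=0 -> substrate=4 bound=2 product=6
t=8: arr=1 -> substrate=3 bound=2 product=8
t=9: arr=3 -> substrate=6 bound=2 product=8
t=10: arr=3 -> substrate=7 bound=2 product=10
t=11: arr=0 -> substrate=7 bound=2 product=10
t=12: arr=1 -> substrate=6 bound=2 product=12
t=13: arr=1 -> substrate=7 bound=2 product=12

Answer: 12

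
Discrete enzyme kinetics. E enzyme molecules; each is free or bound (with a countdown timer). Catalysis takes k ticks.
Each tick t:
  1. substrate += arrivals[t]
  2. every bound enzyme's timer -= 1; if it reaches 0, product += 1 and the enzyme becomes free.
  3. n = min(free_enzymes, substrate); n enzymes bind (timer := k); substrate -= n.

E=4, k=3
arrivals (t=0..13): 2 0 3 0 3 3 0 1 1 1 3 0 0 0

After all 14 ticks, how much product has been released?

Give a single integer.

t=0: arr=2 -> substrate=0 bound=2 product=0
t=1: arr=0 -> substrate=0 bound=2 product=0
t=2: arr=3 -> substrate=1 bound=4 product=0
t=3: arr=0 -> substrate=0 bound=3 product=2
t=4: arr=3 -> substrate=2 bound=4 product=2
t=5: arr=3 -> substrate=3 bound=4 product=4
t=6: arr=0 -> substrate=2 bound=4 product=5
t=7: arr=1 -> substrate=2 bound=4 product=6
t=8: arr=1 -> substrate=1 bound=4 product=8
t=9: arr=1 -> substrate=1 bound=4 product=9
t=10: arr=3 -> substrate=3 bound=4 product=10
t=11: arr=0 -> substrate=1 bound=4 product=12
t=12: arr=0 -> substrate=0 bound=4 product=13
t=13: arr=0 -> substrate=0 bound=3 product=14

Answer: 14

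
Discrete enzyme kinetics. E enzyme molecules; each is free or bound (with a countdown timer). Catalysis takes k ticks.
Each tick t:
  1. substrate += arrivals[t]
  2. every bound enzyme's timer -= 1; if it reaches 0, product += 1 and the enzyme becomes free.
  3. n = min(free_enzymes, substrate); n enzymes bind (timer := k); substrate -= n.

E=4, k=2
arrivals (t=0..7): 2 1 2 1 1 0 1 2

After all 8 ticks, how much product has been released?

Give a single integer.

Answer: 7

Derivation:
t=0: arr=2 -> substrate=0 bound=2 product=0
t=1: arr=1 -> substrate=0 bound=3 product=0
t=2: arr=2 -> substrate=0 bound=3 product=2
t=3: arr=1 -> substrate=0 bound=3 product=3
t=4: arr=1 -> substrate=0 bound=2 product=5
t=5: arr=0 -> substrate=0 bound=1 product=6
t=6: arr=1 -> substrate=0 bound=1 product=7
t=7: arr=2 -> substrate=0 bound=3 product=7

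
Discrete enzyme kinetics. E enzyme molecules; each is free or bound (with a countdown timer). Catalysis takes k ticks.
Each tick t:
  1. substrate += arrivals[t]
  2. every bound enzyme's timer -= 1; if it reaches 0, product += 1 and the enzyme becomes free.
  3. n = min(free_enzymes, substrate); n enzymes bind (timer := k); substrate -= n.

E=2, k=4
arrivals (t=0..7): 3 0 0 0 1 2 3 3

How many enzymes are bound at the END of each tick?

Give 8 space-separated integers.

Answer: 2 2 2 2 2 2 2 2

Derivation:
t=0: arr=3 -> substrate=1 bound=2 product=0
t=1: arr=0 -> substrate=1 bound=2 product=0
t=2: arr=0 -> substrate=1 bound=2 product=0
t=3: arr=0 -> substrate=1 bound=2 product=0
t=4: arr=1 -> substrate=0 bound=2 product=2
t=5: arr=2 -> substrate=2 bound=2 product=2
t=6: arr=3 -> substrate=5 bound=2 product=2
t=7: arr=3 -> substrate=8 bound=2 product=2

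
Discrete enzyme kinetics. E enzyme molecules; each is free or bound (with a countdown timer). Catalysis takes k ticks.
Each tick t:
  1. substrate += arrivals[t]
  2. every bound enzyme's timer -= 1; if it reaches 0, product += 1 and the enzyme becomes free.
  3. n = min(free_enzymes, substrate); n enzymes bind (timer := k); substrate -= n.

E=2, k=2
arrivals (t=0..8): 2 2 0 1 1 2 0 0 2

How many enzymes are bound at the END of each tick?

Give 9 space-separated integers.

Answer: 2 2 2 2 2 2 2 2 2

Derivation:
t=0: arr=2 -> substrate=0 bound=2 product=0
t=1: arr=2 -> substrate=2 bound=2 product=0
t=2: arr=0 -> substrate=0 bound=2 product=2
t=3: arr=1 -> substrate=1 bound=2 product=2
t=4: arr=1 -> substrate=0 bound=2 product=4
t=5: arr=2 -> substrate=2 bound=2 product=4
t=6: arr=0 -> substrate=0 bound=2 product=6
t=7: arr=0 -> substrate=0 bound=2 product=6
t=8: arr=2 -> substrate=0 bound=2 product=8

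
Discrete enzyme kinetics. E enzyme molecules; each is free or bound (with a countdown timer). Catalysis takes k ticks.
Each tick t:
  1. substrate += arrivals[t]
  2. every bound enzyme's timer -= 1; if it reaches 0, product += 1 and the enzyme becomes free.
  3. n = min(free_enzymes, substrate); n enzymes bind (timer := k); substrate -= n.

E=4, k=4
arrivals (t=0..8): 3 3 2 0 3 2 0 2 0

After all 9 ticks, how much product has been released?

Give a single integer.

t=0: arr=3 -> substrate=0 bound=3 product=0
t=1: arr=3 -> substrate=2 bound=4 product=0
t=2: arr=2 -> substrate=4 bound=4 product=0
t=3: arr=0 -> substrate=4 bound=4 product=0
t=4: arr=3 -> substrate=4 bound=4 product=3
t=5: arr=2 -> substrate=5 bound=4 product=4
t=6: arr=0 -> substrate=5 bound=4 product=4
t=7: arr=2 -> substrate=7 bound=4 product=4
t=8: arr=0 -> substrate=4 bound=4 product=7

Answer: 7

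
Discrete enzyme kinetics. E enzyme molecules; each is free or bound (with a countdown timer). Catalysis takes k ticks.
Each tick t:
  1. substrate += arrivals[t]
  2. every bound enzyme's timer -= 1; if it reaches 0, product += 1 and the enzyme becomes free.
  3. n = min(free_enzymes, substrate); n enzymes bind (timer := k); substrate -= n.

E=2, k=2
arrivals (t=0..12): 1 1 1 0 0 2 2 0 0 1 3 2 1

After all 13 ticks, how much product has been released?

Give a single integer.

Answer: 9

Derivation:
t=0: arr=1 -> substrate=0 bound=1 product=0
t=1: arr=1 -> substrate=0 bound=2 product=0
t=2: arr=1 -> substrate=0 bound=2 product=1
t=3: arr=0 -> substrate=0 bound=1 product=2
t=4: arr=0 -> substrate=0 bound=0 product=3
t=5: arr=2 -> substrate=0 bound=2 product=3
t=6: arr=2 -> substrate=2 bound=2 product=3
t=7: arr=0 -> substrate=0 bound=2 product=5
t=8: arr=0 -> substrate=0 bound=2 product=5
t=9: arr=1 -> substrate=0 bound=1 product=7
t=10: arr=3 -> substrate=2 bound=2 product=7
t=11: arr=2 -> substrate=3 bound=2 product=8
t=12: arr=1 -> substrate=3 bound=2 product=9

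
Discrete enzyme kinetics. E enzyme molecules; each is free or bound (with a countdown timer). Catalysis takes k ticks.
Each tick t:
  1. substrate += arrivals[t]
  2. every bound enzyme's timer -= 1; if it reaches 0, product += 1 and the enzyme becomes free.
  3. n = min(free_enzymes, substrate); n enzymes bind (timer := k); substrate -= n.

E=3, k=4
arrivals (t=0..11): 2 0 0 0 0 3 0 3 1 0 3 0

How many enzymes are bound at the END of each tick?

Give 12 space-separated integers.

Answer: 2 2 2 2 0 3 3 3 3 3 3 3

Derivation:
t=0: arr=2 -> substrate=0 bound=2 product=0
t=1: arr=0 -> substrate=0 bound=2 product=0
t=2: arr=0 -> substrate=0 bound=2 product=0
t=3: arr=0 -> substrate=0 bound=2 product=0
t=4: arr=0 -> substrate=0 bound=0 product=2
t=5: arr=3 -> substrate=0 bound=3 product=2
t=6: arr=0 -> substrate=0 bound=3 product=2
t=7: arr=3 -> substrate=3 bound=3 product=2
t=8: arr=1 -> substrate=4 bound=3 product=2
t=9: arr=0 -> substrate=1 bound=3 product=5
t=10: arr=3 -> substrate=4 bound=3 product=5
t=11: arr=0 -> substrate=4 bound=3 product=5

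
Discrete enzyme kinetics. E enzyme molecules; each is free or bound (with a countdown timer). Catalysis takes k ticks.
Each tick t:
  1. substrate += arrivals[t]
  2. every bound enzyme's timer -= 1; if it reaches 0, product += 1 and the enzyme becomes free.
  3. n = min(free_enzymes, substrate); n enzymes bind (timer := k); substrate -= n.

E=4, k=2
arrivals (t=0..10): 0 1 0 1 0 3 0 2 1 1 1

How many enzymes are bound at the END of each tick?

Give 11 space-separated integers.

Answer: 0 1 1 1 1 3 3 2 3 2 2

Derivation:
t=0: arr=0 -> substrate=0 bound=0 product=0
t=1: arr=1 -> substrate=0 bound=1 product=0
t=2: arr=0 -> substrate=0 bound=1 product=0
t=3: arr=1 -> substrate=0 bound=1 product=1
t=4: arr=0 -> substrate=0 bound=1 product=1
t=5: arr=3 -> substrate=0 bound=3 product=2
t=6: arr=0 -> substrate=0 bound=3 product=2
t=7: arr=2 -> substrate=0 bound=2 product=5
t=8: arr=1 -> substrate=0 bound=3 product=5
t=9: arr=1 -> substrate=0 bound=2 product=7
t=10: arr=1 -> substrate=0 bound=2 product=8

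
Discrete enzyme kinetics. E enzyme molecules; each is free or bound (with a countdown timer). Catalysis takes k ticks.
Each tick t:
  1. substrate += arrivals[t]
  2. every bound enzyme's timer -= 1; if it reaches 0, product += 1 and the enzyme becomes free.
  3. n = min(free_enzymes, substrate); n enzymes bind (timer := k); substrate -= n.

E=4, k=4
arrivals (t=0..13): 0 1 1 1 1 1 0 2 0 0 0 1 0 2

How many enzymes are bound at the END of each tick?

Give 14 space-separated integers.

Answer: 0 1 2 3 4 4 3 4 3 2 2 1 1 3

Derivation:
t=0: arr=0 -> substrate=0 bound=0 product=0
t=1: arr=1 -> substrate=0 bound=1 product=0
t=2: arr=1 -> substrate=0 bound=2 product=0
t=3: arr=1 -> substrate=0 bound=3 product=0
t=4: arr=1 -> substrate=0 bound=4 product=0
t=5: arr=1 -> substrate=0 bound=4 product=1
t=6: arr=0 -> substrate=0 bound=3 product=2
t=7: arr=2 -> substrate=0 bound=4 product=3
t=8: arr=0 -> substrate=0 bound=3 product=4
t=9: arr=0 -> substrate=0 bound=2 product=5
t=10: arr=0 -> substrate=0 bound=2 product=5
t=11: arr=1 -> substrate=0 bound=1 product=7
t=12: arr=0 -> substrate=0 bound=1 product=7
t=13: arr=2 -> substrate=0 bound=3 product=7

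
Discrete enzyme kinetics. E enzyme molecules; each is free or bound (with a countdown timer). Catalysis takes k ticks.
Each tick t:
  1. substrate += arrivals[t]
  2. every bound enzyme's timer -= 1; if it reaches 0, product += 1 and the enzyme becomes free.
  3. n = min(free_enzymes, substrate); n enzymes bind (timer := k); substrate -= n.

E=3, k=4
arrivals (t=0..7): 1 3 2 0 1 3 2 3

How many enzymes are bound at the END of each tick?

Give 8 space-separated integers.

t=0: arr=1 -> substrate=0 bound=1 product=0
t=1: arr=3 -> substrate=1 bound=3 product=0
t=2: arr=2 -> substrate=3 bound=3 product=0
t=3: arr=0 -> substrate=3 bound=3 product=0
t=4: arr=1 -> substrate=3 bound=3 product=1
t=5: arr=3 -> substrate=4 bound=3 product=3
t=6: arr=2 -> substrate=6 bound=3 product=3
t=7: arr=3 -> substrate=9 bound=3 product=3

Answer: 1 3 3 3 3 3 3 3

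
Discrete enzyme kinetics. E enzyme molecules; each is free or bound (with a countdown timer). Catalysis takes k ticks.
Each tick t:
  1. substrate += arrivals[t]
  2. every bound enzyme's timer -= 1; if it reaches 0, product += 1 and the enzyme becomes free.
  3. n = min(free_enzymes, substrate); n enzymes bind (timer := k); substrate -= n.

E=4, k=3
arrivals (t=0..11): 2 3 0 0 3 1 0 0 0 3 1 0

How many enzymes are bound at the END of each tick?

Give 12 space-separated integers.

Answer: 2 4 4 3 4 4 4 1 1 3 4 4

Derivation:
t=0: arr=2 -> substrate=0 bound=2 product=0
t=1: arr=3 -> substrate=1 bound=4 product=0
t=2: arr=0 -> substrate=1 bound=4 product=0
t=3: arr=0 -> substrate=0 bound=3 product=2
t=4: arr=3 -> substrate=0 bound=4 product=4
t=5: arr=1 -> substrate=1 bound=4 product=4
t=6: arr=0 -> substrate=0 bound=4 product=5
t=7: arr=0 -> substrate=0 bound=1 product=8
t=8: arr=0 -> substrate=0 bound=1 product=8
t=9: arr=3 -> substrate=0 bound=3 product=9
t=10: arr=1 -> substrate=0 bound=4 product=9
t=11: arr=0 -> substrate=0 bound=4 product=9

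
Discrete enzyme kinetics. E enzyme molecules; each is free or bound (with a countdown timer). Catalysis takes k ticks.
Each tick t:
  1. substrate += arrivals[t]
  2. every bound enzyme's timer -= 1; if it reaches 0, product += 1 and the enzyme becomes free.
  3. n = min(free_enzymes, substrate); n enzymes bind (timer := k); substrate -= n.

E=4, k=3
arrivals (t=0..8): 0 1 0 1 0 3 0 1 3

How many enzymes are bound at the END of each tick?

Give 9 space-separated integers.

Answer: 0 1 1 2 1 4 3 4 4

Derivation:
t=0: arr=0 -> substrate=0 bound=0 product=0
t=1: arr=1 -> substrate=0 bound=1 product=0
t=2: arr=0 -> substrate=0 bound=1 product=0
t=3: arr=1 -> substrate=0 bound=2 product=0
t=4: arr=0 -> substrate=0 bound=1 product=1
t=5: arr=3 -> substrate=0 bound=4 product=1
t=6: arr=0 -> substrate=0 bound=3 product=2
t=7: arr=1 -> substrate=0 bound=4 product=2
t=8: arr=3 -> substrate=0 bound=4 product=5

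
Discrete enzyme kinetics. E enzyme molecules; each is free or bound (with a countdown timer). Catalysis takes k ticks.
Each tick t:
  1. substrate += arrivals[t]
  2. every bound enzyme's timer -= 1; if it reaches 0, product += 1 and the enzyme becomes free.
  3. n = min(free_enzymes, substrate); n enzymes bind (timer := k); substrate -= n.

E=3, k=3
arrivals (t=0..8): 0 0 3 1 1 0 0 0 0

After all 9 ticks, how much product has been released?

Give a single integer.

t=0: arr=0 -> substrate=0 bound=0 product=0
t=1: arr=0 -> substrate=0 bound=0 product=0
t=2: arr=3 -> substrate=0 bound=3 product=0
t=3: arr=1 -> substrate=1 bound=3 product=0
t=4: arr=1 -> substrate=2 bound=3 product=0
t=5: arr=0 -> substrate=0 bound=2 product=3
t=6: arr=0 -> substrate=0 bound=2 product=3
t=7: arr=0 -> substrate=0 bound=2 product=3
t=8: arr=0 -> substrate=0 bound=0 product=5

Answer: 5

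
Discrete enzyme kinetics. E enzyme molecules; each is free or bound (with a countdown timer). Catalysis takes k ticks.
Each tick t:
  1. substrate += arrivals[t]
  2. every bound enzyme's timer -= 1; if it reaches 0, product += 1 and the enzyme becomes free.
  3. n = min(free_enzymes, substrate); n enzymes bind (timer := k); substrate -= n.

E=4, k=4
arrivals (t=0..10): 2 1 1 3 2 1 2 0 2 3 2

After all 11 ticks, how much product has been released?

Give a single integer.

t=0: arr=2 -> substrate=0 bound=2 product=0
t=1: arr=1 -> substrate=0 bound=3 product=0
t=2: arr=1 -> substrate=0 bound=4 product=0
t=3: arr=3 -> substrate=3 bound=4 product=0
t=4: arr=2 -> substrate=3 bound=4 product=2
t=5: arr=1 -> substrate=3 bound=4 product=3
t=6: arr=2 -> substrate=4 bound=4 product=4
t=7: arr=0 -> substrate=4 bound=4 product=4
t=8: arr=2 -> substrate=4 bound=4 product=6
t=9: arr=3 -> substrate=6 bound=4 product=7
t=10: arr=2 -> substrate=7 bound=4 product=8

Answer: 8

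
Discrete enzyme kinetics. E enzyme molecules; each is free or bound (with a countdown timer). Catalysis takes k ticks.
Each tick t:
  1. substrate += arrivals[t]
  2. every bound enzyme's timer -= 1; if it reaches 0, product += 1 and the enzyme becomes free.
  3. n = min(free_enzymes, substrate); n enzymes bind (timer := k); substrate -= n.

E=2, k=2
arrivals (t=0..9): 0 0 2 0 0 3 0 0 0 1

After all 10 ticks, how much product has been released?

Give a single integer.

t=0: arr=0 -> substrate=0 bound=0 product=0
t=1: arr=0 -> substrate=0 bound=0 product=0
t=2: arr=2 -> substrate=0 bound=2 product=0
t=3: arr=0 -> substrate=0 bound=2 product=0
t=4: arr=0 -> substrate=0 bound=0 product=2
t=5: arr=3 -> substrate=1 bound=2 product=2
t=6: arr=0 -> substrate=1 bound=2 product=2
t=7: arr=0 -> substrate=0 bound=1 product=4
t=8: arr=0 -> substrate=0 bound=1 product=4
t=9: arr=1 -> substrate=0 bound=1 product=5

Answer: 5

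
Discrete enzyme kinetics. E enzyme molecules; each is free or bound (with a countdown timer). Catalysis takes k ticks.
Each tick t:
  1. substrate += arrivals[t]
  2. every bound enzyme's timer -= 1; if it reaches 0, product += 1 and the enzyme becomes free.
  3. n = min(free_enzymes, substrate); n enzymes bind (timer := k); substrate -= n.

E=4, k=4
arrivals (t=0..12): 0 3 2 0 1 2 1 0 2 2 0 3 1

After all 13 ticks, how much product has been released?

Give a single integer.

t=0: arr=0 -> substrate=0 bound=0 product=0
t=1: arr=3 -> substrate=0 bound=3 product=0
t=2: arr=2 -> substrate=1 bound=4 product=0
t=3: arr=0 -> substrate=1 bound=4 product=0
t=4: arr=1 -> substrate=2 bound=4 product=0
t=5: arr=2 -> substrate=1 bound=4 product=3
t=6: arr=1 -> substrate=1 bound=4 product=4
t=7: arr=0 -> substrate=1 bound=4 product=4
t=8: arr=2 -> substrate=3 bound=4 product=4
t=9: arr=2 -> substrate=2 bound=4 product=7
t=10: arr=0 -> substrate=1 bound=4 product=8
t=11: arr=3 -> substrate=4 bound=4 product=8
t=12: arr=1 -> substrate=5 bound=4 product=8

Answer: 8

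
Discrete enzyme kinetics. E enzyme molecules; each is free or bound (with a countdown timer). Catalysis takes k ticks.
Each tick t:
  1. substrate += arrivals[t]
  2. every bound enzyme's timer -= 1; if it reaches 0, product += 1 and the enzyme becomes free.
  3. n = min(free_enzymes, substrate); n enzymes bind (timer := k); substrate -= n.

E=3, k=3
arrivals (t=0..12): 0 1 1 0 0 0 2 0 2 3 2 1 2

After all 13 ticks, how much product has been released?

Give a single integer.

t=0: arr=0 -> substrate=0 bound=0 product=0
t=1: arr=1 -> substrate=0 bound=1 product=0
t=2: arr=1 -> substrate=0 bound=2 product=0
t=3: arr=0 -> substrate=0 bound=2 product=0
t=4: arr=0 -> substrate=0 bound=1 product=1
t=5: arr=0 -> substrate=0 bound=0 product=2
t=6: arr=2 -> substrate=0 bound=2 product=2
t=7: arr=0 -> substrate=0 bound=2 product=2
t=8: arr=2 -> substrate=1 bound=3 product=2
t=9: arr=3 -> substrate=2 bound=3 product=4
t=10: arr=2 -> substrate=4 bound=3 product=4
t=11: arr=1 -> substrate=4 bound=3 product=5
t=12: arr=2 -> substrate=4 bound=3 product=7

Answer: 7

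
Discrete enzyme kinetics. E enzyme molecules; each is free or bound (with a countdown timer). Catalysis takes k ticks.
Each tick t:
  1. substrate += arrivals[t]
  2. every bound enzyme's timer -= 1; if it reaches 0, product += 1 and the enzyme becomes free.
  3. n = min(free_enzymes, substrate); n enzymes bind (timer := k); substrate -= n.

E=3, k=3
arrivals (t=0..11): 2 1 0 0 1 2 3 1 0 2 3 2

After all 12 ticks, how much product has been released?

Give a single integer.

t=0: arr=2 -> substrate=0 bound=2 product=0
t=1: arr=1 -> substrate=0 bound=3 product=0
t=2: arr=0 -> substrate=0 bound=3 product=0
t=3: arr=0 -> substrate=0 bound=1 product=2
t=4: arr=1 -> substrate=0 bound=1 product=3
t=5: arr=2 -> substrate=0 bound=3 product=3
t=6: arr=3 -> substrate=3 bound=3 product=3
t=7: arr=1 -> substrate=3 bound=3 product=4
t=8: arr=0 -> substrate=1 bound=3 product=6
t=9: arr=2 -> substrate=3 bound=3 product=6
t=10: arr=3 -> substrate=5 bound=3 product=7
t=11: arr=2 -> substrate=5 bound=3 product=9

Answer: 9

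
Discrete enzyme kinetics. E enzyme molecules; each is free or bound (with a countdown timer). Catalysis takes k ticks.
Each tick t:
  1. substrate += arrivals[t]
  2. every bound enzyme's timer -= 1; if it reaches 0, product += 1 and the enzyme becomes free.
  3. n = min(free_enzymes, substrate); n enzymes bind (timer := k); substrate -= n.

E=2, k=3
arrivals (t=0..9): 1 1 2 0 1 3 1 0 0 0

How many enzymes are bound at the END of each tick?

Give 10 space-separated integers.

t=0: arr=1 -> substrate=0 bound=1 product=0
t=1: arr=1 -> substrate=0 bound=2 product=0
t=2: arr=2 -> substrate=2 bound=2 product=0
t=3: arr=0 -> substrate=1 bound=2 product=1
t=4: arr=1 -> substrate=1 bound=2 product=2
t=5: arr=3 -> substrate=4 bound=2 product=2
t=6: arr=1 -> substrate=4 bound=2 product=3
t=7: arr=0 -> substrate=3 bound=2 product=4
t=8: arr=0 -> substrate=3 bound=2 product=4
t=9: arr=0 -> substrate=2 bound=2 product=5

Answer: 1 2 2 2 2 2 2 2 2 2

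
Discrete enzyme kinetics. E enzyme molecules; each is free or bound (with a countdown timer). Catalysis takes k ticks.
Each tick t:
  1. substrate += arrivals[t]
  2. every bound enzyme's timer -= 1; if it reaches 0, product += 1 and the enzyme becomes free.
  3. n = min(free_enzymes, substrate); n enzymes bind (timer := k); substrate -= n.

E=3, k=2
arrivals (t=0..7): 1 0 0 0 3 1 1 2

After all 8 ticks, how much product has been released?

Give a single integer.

Answer: 4

Derivation:
t=0: arr=1 -> substrate=0 bound=1 product=0
t=1: arr=0 -> substrate=0 bound=1 product=0
t=2: arr=0 -> substrate=0 bound=0 product=1
t=3: arr=0 -> substrate=0 bound=0 product=1
t=4: arr=3 -> substrate=0 bound=3 product=1
t=5: arr=1 -> substrate=1 bound=3 product=1
t=6: arr=1 -> substrate=0 bound=2 product=4
t=7: arr=2 -> substrate=1 bound=3 product=4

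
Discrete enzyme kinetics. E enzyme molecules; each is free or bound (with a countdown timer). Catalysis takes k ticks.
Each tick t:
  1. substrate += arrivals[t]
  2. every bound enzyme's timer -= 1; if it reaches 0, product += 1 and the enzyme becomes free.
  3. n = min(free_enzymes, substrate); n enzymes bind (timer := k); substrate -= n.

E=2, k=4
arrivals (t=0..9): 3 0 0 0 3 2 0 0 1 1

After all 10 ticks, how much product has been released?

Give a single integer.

t=0: arr=3 -> substrate=1 bound=2 product=0
t=1: arr=0 -> substrate=1 bound=2 product=0
t=2: arr=0 -> substrate=1 bound=2 product=0
t=3: arr=0 -> substrate=1 bound=2 product=0
t=4: arr=3 -> substrate=2 bound=2 product=2
t=5: arr=2 -> substrate=4 bound=2 product=2
t=6: arr=0 -> substrate=4 bound=2 product=2
t=7: arr=0 -> substrate=4 bound=2 product=2
t=8: arr=1 -> substrate=3 bound=2 product=4
t=9: arr=1 -> substrate=4 bound=2 product=4

Answer: 4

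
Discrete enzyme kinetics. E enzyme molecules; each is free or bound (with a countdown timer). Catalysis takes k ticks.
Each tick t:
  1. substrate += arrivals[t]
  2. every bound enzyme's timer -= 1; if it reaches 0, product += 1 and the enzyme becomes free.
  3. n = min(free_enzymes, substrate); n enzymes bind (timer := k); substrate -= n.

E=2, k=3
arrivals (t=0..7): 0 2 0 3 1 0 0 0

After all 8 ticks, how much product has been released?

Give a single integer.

t=0: arr=0 -> substrate=0 bound=0 product=0
t=1: arr=2 -> substrate=0 bound=2 product=0
t=2: arr=0 -> substrate=0 bound=2 product=0
t=3: arr=3 -> substrate=3 bound=2 product=0
t=4: arr=1 -> substrate=2 bound=2 product=2
t=5: arr=0 -> substrate=2 bound=2 product=2
t=6: arr=0 -> substrate=2 bound=2 product=2
t=7: arr=0 -> substrate=0 bound=2 product=4

Answer: 4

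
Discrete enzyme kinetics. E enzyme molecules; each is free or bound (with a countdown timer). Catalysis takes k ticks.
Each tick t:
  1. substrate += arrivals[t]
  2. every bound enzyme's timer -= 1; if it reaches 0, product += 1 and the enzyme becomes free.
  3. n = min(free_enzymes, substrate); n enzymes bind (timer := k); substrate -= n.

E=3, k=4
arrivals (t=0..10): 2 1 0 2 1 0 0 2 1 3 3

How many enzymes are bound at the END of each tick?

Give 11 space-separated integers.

t=0: arr=2 -> substrate=0 bound=2 product=0
t=1: arr=1 -> substrate=0 bound=3 product=0
t=2: arr=0 -> substrate=0 bound=3 product=0
t=3: arr=2 -> substrate=2 bound=3 product=0
t=4: arr=1 -> substrate=1 bound=3 product=2
t=5: arr=0 -> substrate=0 bound=3 product=3
t=6: arr=0 -> substrate=0 bound=3 product=3
t=7: arr=2 -> substrate=2 bound=3 product=3
t=8: arr=1 -> substrate=1 bound=3 product=5
t=9: arr=3 -> substrate=3 bound=3 product=6
t=10: arr=3 -> substrate=6 bound=3 product=6

Answer: 2 3 3 3 3 3 3 3 3 3 3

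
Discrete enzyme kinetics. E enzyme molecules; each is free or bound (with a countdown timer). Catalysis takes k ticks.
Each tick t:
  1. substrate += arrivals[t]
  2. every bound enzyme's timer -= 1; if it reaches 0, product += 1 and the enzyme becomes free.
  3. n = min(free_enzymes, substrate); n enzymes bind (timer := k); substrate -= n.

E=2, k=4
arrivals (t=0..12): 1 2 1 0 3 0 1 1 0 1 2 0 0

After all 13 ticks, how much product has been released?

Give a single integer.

Answer: 5

Derivation:
t=0: arr=1 -> substrate=0 bound=1 product=0
t=1: arr=2 -> substrate=1 bound=2 product=0
t=2: arr=1 -> substrate=2 bound=2 product=0
t=3: arr=0 -> substrate=2 bound=2 product=0
t=4: arr=3 -> substrate=4 bound=2 product=1
t=5: arr=0 -> substrate=3 bound=2 product=2
t=6: arr=1 -> substrate=4 bound=2 product=2
t=7: arr=1 -> substrate=5 bound=2 product=2
t=8: arr=0 -> substrate=4 bound=2 product=3
t=9: arr=1 -> substrate=4 bound=2 product=4
t=10: arr=2 -> substrate=6 bound=2 product=4
t=11: arr=0 -> substrate=6 bound=2 product=4
t=12: arr=0 -> substrate=5 bound=2 product=5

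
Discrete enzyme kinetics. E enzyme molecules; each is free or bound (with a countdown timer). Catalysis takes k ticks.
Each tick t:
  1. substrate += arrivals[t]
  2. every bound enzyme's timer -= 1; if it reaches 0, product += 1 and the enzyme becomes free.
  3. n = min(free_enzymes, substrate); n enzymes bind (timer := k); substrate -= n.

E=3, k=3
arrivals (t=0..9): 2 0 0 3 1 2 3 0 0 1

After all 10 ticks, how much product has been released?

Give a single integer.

Answer: 8

Derivation:
t=0: arr=2 -> substrate=0 bound=2 product=0
t=1: arr=0 -> substrate=0 bound=2 product=0
t=2: arr=0 -> substrate=0 bound=2 product=0
t=3: arr=3 -> substrate=0 bound=3 product=2
t=4: arr=1 -> substrate=1 bound=3 product=2
t=5: arr=2 -> substrate=3 bound=3 product=2
t=6: arr=3 -> substrate=3 bound=3 product=5
t=7: arr=0 -> substrate=3 bound=3 product=5
t=8: arr=0 -> substrate=3 bound=3 product=5
t=9: arr=1 -> substrate=1 bound=3 product=8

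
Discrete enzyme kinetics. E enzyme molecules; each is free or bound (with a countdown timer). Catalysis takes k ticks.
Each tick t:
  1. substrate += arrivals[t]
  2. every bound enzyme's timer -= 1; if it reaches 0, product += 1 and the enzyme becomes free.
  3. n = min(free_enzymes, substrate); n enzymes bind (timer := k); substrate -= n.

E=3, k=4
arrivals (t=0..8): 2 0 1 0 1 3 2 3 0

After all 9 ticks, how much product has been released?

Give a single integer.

Answer: 4

Derivation:
t=0: arr=2 -> substrate=0 bound=2 product=0
t=1: arr=0 -> substrate=0 bound=2 product=0
t=2: arr=1 -> substrate=0 bound=3 product=0
t=3: arr=0 -> substrate=0 bound=3 product=0
t=4: arr=1 -> substrate=0 bound=2 product=2
t=5: arr=3 -> substrate=2 bound=3 product=2
t=6: arr=2 -> substrate=3 bound=3 product=3
t=7: arr=3 -> substrate=6 bound=3 product=3
t=8: arr=0 -> substrate=5 bound=3 product=4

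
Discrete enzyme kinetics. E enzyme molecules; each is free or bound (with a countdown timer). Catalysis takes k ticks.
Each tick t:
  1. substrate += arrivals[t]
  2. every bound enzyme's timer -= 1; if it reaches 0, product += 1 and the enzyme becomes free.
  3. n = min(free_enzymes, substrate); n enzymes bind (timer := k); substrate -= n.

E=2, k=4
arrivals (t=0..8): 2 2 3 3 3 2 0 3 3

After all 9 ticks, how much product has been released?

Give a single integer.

t=0: arr=2 -> substrate=0 bound=2 product=0
t=1: arr=2 -> substrate=2 bound=2 product=0
t=2: arr=3 -> substrate=5 bound=2 product=0
t=3: arr=3 -> substrate=8 bound=2 product=0
t=4: arr=3 -> substrate=9 bound=2 product=2
t=5: arr=2 -> substrate=11 bound=2 product=2
t=6: arr=0 -> substrate=11 bound=2 product=2
t=7: arr=3 -> substrate=14 bound=2 product=2
t=8: arr=3 -> substrate=15 bound=2 product=4

Answer: 4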